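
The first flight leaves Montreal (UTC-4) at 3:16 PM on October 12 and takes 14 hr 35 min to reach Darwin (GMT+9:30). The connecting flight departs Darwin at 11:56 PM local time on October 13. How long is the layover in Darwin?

Convert departure to UTC: 3:16 PM + 4:00 = 7:16 PM UTC on Oct 12.
Add 14 hours and 35 minutes flight time → 9:51 AM UTC (Oct 13).
Darwin is UTC+9:30, so local arrival = 9:51 AM + 9:30 = 7:21 PM on Oct 13.
Layover = 11:56 PM − 7:21 PM = 4 hours 35 minutes.

4 hours 35 minutes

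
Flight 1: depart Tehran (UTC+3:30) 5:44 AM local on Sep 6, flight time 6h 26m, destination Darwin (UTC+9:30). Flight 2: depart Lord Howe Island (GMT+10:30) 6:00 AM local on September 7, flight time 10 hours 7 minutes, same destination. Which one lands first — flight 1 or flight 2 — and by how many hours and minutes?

the first, by 20 hours 57 minutes

Flight 1 in UTC: 5:44 AM − 3:30 = 2:14 AM on Sep 6.
+6 hours 26 minutes → arrive 8:40 AM UTC on Sep 6.
Flight 2 in UTC: 6:00 AM − 10:30 = 7:30 PM on Sep 6.
+10 hours 7 minutes → arrive 5:37 AM UTC on Sep 7.
Flight 1 lands earlier by 20 hours 57 minutes.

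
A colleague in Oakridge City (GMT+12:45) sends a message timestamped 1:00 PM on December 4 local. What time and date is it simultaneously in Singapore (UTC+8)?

In UTC: 1:00 PM − 12:45 = 12:15 AM on Dec 4.
Singapore is UTC+8:00: 12:15 AM + 8:00 = 8:15 AM on Dec 4.

8:15 AM on December 4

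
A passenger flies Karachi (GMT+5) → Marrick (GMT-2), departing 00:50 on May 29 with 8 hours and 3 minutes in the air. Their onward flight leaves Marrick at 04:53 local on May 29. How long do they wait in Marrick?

Convert departure to UTC: 00:50 − 5:00 = 19:50 UTC on May 28.
Add 8 hours 3 minutes flight time → 03:53 UTC (May 29).
Marrick is UTC−2:00, so local arrival = 03:53 − 2:00 = 01:53 on May 29.
Layover = 04:53 − 01:53 = 3 hours.

3 hours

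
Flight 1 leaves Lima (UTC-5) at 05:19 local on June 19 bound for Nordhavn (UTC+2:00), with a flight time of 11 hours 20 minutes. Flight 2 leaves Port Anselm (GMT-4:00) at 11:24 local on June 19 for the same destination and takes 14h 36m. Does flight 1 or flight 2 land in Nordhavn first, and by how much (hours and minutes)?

the first, by 8 hours 21 minutes

Flight 1 in UTC: 05:19 + 5:00 = 10:19 on Jun 19.
+11 hours and 20 minutes → arrive 21:39 UTC on Jun 19.
Flight 2 in UTC: 11:24 + 4:00 = 15:24 on Jun 19.
+14 hours 36 minutes → arrive 06:00 UTC on Jun 20.
Flight 1 lands earlier by 8 hours 21 minutes.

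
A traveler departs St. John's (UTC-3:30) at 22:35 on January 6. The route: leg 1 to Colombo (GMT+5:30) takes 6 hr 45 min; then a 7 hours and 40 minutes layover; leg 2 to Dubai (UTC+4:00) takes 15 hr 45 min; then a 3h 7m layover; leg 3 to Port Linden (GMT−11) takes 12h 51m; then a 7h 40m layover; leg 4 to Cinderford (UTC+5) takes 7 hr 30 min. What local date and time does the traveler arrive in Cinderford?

20:23 on January 9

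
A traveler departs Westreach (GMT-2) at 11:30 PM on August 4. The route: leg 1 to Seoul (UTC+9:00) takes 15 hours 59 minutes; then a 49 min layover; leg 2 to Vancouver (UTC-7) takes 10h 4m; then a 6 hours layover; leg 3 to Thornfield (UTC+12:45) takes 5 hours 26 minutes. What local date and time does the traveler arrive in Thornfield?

Convert departure to UTC: 11:30 PM + 2:00 = 1:30 AM UTC on Aug 5.
Add 15 hours and 59 minutes leg 1 → 5:29 PM UTC.
Add 49 minutes layover in Seoul → 6:18 PM UTC.
Add 10 hours and 4 minutes leg 2 → 4:22 AM UTC (Aug 6).
Add 6 hours layover in Vancouver → 10:22 AM UTC.
Add 5 hours and 26 minutes leg 3 → 3:48 PM UTC.
Thornfield is UTC+12:45, so local arrival = 3:48 PM + 12:45 = 4:33 AM on Aug 7.

4:33 AM on August 7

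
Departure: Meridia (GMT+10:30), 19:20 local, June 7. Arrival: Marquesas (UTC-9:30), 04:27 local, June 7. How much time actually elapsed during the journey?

5 hours 7 minutes

Departure in UTC: 19:20 − 10:30 = 08:50 on Jun 7.
Arrival in UTC: 04:27 + 9:30 = 13:57 on Jun 7.
Elapsed = 13:57 − 08:50 = 5 hours 7 minutes.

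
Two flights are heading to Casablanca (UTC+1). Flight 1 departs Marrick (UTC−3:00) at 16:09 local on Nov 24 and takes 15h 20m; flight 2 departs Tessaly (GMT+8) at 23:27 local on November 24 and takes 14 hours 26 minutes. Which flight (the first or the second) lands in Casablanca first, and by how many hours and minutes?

Flight 1 in UTC: 16:09 + 3:00 = 19:09 on Nov 24.
+15 hours 20 minutes → arrive 10:29 UTC on Nov 25.
Flight 2 in UTC: 23:27 − 8:00 = 15:27 on Nov 24.
+14 hours and 26 minutes → arrive 05:53 UTC on Nov 25.
Flight 2 lands earlier by 4 hours 36 minutes.

the second, by 4 hours 36 minutes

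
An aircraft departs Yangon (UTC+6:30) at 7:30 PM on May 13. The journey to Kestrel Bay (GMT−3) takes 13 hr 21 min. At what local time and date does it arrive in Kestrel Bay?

11:21 PM on May 13

Convert departure to UTC: 7:30 PM − 6:30 = 1:00 PM UTC on May 13.
Add 13 hours and 21 minutes travel time → 2:21 AM UTC (May 14).
Kestrel Bay is UTC−3:00, so local arrival = 2:21 AM − 3:00 = 11:21 PM on May 13.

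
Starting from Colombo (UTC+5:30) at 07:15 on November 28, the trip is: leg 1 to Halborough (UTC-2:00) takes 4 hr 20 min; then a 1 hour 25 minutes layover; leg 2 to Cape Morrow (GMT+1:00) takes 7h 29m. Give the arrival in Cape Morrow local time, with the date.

Convert departure to UTC: 07:15 − 5:30 = 01:45 UTC on Nov 28.
Add 4 hours and 20 minutes leg 1 → 06:05 UTC.
Add 1 hour 25 minutes layover in Halborough → 07:30 UTC.
Add 7 hours 29 minutes leg 2 → 14:59 UTC.
Cape Morrow is UTC+1:00, so local arrival = 14:59 + 1:00 = 15:59 on Nov 28.

15:59 on Nov 28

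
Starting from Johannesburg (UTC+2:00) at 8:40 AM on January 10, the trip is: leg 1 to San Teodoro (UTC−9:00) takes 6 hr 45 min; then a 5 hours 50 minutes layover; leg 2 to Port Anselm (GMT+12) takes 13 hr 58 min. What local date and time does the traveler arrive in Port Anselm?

Convert departure to UTC: 8:40 AM − 2:00 = 6:40 AM UTC on Jan 10.
Add 6 hours and 45 minutes leg 1 → 1:25 PM UTC.
Add 5 hours 50 minutes layover in San Teodoro → 7:15 PM UTC.
Add 13 hours and 58 minutes leg 2 → 9:13 AM UTC (Jan 11).
Port Anselm is UTC+12:00, so local arrival = 9:13 AM + 12:00 = 9:13 PM on Jan 11.

9:13 PM on January 11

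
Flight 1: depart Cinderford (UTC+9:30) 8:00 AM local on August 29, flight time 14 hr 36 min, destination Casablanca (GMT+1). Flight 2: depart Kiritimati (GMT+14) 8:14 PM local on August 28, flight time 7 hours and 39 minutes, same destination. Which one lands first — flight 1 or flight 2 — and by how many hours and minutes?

Flight 1 in UTC: 8:00 AM − 9:30 = 10:30 PM on Aug 28.
+14 hours 36 minutes → arrive 1:06 PM UTC on Aug 29.
Flight 2 in UTC: 8:14 PM − 14:00 = 6:14 AM on Aug 28.
+7 hours 39 minutes → arrive 1:53 PM UTC on Aug 28.
Flight 2 lands earlier by 23 hours 13 minutes.

the second, by 23 hours 13 minutes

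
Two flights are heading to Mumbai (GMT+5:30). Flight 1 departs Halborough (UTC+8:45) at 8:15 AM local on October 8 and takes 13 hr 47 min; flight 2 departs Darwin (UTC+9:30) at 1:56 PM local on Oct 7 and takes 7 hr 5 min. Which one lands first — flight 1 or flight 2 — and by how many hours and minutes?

the second, by 25 hours 46 minutes

Flight 1 in UTC: 8:15 AM − 8:45 = 11:30 PM on Oct 7.
+13 hours and 47 minutes → arrive 1:17 PM UTC on Oct 8.
Flight 2 in UTC: 1:56 PM − 9:30 = 4:26 AM on Oct 7.
+7 hours and 5 minutes → arrive 11:31 AM UTC on Oct 7.
Flight 2 lands earlier by 25 hours 46 minutes.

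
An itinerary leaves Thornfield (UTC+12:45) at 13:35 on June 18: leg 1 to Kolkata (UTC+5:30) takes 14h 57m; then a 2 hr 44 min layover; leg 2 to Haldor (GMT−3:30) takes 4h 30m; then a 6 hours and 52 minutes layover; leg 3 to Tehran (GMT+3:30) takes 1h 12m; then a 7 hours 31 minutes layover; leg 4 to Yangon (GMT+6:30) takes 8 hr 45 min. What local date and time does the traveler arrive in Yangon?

Convert departure to UTC: 13:35 − 12:45 = 00:50 UTC on Jun 18.
Add 14 hours 57 minutes leg 1 → 15:47 UTC.
Add 2 hours and 44 minutes layover in Kolkata → 18:31 UTC.
Add 4 hours 30 minutes leg 2 → 23:01 UTC.
Add 6 hours 52 minutes layover in Haldor → 05:53 UTC (Jun 19).
Add 1 hour 12 minutes leg 3 → 07:05 UTC.
Add 7 hours 31 minutes layover in Tehran → 14:36 UTC.
Add 8 hours and 45 minutes leg 4 → 23:21 UTC.
Yangon is UTC+6:30, so local arrival = 23:21 + 6:30 = 05:51 on Jun 20.

05:51 on June 20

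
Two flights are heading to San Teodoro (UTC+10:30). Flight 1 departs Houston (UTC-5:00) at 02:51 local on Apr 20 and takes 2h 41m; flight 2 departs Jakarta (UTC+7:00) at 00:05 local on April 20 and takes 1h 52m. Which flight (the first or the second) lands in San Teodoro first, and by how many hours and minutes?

Flight 1 in UTC: 02:51 + 5:00 = 07:51 on Apr 20.
+2 hours 41 minutes → arrive 10:32 UTC on Apr 20.
Flight 2 in UTC: 00:05 − 7:00 = 17:05 on Apr 19.
+1 hour and 52 minutes → arrive 18:57 UTC on Apr 19.
Flight 2 lands earlier by 15 hours 35 minutes.

the second, by 15 hours 35 minutes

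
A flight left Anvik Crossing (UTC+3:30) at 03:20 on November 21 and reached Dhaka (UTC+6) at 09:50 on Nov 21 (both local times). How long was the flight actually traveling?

Departure in UTC: 03:20 − 3:30 = 23:50 on Nov 20.
Arrival in UTC: 09:50 − 6:00 = 03:50 on Nov 21.
Elapsed = 03:50 − 23:50 (+1 day) = 4 hours.

4 hours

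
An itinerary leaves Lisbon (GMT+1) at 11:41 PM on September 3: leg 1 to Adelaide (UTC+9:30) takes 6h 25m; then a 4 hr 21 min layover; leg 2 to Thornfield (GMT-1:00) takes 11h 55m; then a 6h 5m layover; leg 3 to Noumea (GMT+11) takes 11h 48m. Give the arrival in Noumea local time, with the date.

Convert departure to UTC: 11:41 PM − 1:00 = 10:41 PM UTC on Sep 3.
Add 6 hours 25 minutes leg 1 → 5:06 AM UTC (Sep 4).
Add 4 hours and 21 minutes layover in Adelaide → 9:27 AM UTC.
Add 11 hours 55 minutes leg 2 → 9:22 PM UTC.
Add 6 hours 5 minutes layover in Thornfield → 3:27 AM UTC (Sep 5).
Add 11 hours and 48 minutes leg 3 → 3:15 PM UTC.
Noumea is UTC+11:00, so local arrival = 3:15 PM + 11:00 = 2:15 AM on Sep 6.

2:15 AM on Sep 6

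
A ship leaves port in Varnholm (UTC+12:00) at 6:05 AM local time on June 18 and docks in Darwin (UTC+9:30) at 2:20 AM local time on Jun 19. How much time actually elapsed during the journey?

Departure in UTC: 6:05 AM − 12:00 = 6:05 PM on Jun 17.
Arrival in UTC: 2:20 AM − 9:30 = 4:50 PM on Jun 18.
Elapsed = 4:50 PM − 6:05 PM (+1 day) = 22 hours 45 minutes.

22 hours 45 minutes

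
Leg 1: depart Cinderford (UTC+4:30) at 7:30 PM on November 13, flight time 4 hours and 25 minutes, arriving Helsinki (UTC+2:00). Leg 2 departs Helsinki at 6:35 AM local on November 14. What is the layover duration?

Convert departure to UTC: 7:30 PM − 4:30 = 3:00 PM UTC on Nov 13.
Add 4 hours and 25 minutes flight time → 7:25 PM UTC.
Helsinki is UTC+2:00, so local arrival = 7:25 PM + 2:00 = 9:25 PM on Nov 13.
Layover = 6:35 AM − 9:25 PM (+1 day) = 9 hours 10 minutes.

9 hours 10 minutes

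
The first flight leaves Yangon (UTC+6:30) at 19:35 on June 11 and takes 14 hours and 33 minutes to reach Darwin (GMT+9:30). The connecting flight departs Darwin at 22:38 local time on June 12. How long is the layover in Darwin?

Convert departure to UTC: 19:35 − 6:30 = 13:05 UTC on Jun 11.
Add 14 hours 33 minutes flight time → 03:38 UTC (Jun 12).
Darwin is UTC+9:30, so local arrival = 03:38 + 9:30 = 13:08 on Jun 12.
Layover = 22:38 − 13:08 = 9 hours 30 minutes.

9 hours 30 minutes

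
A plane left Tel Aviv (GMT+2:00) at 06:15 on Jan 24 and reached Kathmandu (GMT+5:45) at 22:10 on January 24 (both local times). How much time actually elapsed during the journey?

12 hours 10 minutes

Departure in UTC: 06:15 − 2:00 = 04:15 on Jan 24.
Arrival in UTC: 22:10 − 5:45 = 16:25 on Jan 24.
Elapsed = 16:25 − 04:15 = 12 hours 10 minutes.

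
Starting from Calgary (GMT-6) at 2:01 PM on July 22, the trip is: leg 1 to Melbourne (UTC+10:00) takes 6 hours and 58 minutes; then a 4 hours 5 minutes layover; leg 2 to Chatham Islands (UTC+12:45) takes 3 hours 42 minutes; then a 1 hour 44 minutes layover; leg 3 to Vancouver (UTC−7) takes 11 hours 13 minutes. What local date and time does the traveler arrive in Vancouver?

Convert departure to UTC: 2:01 PM + 6:00 = 8:01 PM UTC on Jul 22.
Add 6 hours and 58 minutes leg 1 → 2:59 AM UTC (Jul 23).
Add 4 hours 5 minutes layover in Melbourne → 7:04 AM UTC.
Add 3 hours and 42 minutes leg 2 → 10:46 AM UTC.
Add 1 hour 44 minutes layover in Chatham Islands → 12:30 PM UTC.
Add 11 hours 13 minutes leg 3 → 11:43 PM UTC.
Vancouver is UTC−7:00, so local arrival = 11:43 PM − 7:00 = 4:43 PM on Jul 23.

4:43 PM on July 23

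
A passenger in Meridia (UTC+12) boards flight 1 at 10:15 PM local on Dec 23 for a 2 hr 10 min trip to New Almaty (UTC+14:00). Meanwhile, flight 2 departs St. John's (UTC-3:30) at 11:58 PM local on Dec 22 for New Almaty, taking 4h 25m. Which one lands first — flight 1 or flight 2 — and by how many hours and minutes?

Flight 1 in UTC: 10:15 PM − 12:00 = 10:15 AM on Dec 23.
+2 hours 10 minutes → arrive 12:25 PM UTC on Dec 23.
Flight 2 in UTC: 11:58 PM + 3:30 = 3:28 AM on Dec 23.
+4 hours 25 minutes → arrive 7:53 AM UTC on Dec 23.
Flight 2 lands earlier by 4 hours 32 minutes.

the second, by 4 hours 32 minutes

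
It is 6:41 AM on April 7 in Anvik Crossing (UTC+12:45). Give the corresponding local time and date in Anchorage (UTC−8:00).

Anchorage is 20:45 behind Anvik Crossing.
Shift by the zone difference: 6:41 AM − 20:45 = 9:56 AM on Apr 6 in Anchorage.

9:56 AM on April 6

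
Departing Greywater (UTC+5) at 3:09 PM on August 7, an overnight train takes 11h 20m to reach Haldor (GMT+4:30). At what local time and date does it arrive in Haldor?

1:59 AM on August 8

Convert departure to UTC: 3:09 PM − 5:00 = 10:09 AM UTC on Aug 7.
Add 11 hours 20 minutes travel time → 9:29 PM UTC.
Haldor is UTC+4:30, so local arrival = 9:29 PM + 4:30 = 1:59 AM on Aug 8.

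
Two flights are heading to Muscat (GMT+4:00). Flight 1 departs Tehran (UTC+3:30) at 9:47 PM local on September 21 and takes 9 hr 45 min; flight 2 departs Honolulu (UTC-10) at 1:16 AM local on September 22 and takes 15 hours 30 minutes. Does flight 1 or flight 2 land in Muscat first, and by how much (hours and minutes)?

Flight 1 in UTC: 9:47 PM − 3:30 = 6:17 PM on Sep 21.
+9 hours and 45 minutes → arrive 4:02 AM UTC on Sep 22.
Flight 2 in UTC: 1:16 AM + 10:00 = 11:16 AM on Sep 22.
+15 hours 30 minutes → arrive 2:46 AM UTC on Sep 23.
Flight 1 lands earlier by 22 hours 44 minutes.

the first, by 22 hours 44 minutes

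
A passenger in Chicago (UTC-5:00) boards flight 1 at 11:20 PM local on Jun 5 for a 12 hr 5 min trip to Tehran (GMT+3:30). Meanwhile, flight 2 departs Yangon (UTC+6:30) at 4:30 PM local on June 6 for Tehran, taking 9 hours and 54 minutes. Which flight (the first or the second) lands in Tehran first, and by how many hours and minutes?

Flight 1 in UTC: 11:20 PM + 5:00 = 4:20 AM on Jun 6.
+12 hours 5 minutes → arrive 4:25 PM UTC on Jun 6.
Flight 2 in UTC: 4:30 PM − 6:30 = 10:00 AM on Jun 6.
+9 hours 54 minutes → arrive 7:54 PM UTC on Jun 6.
Flight 1 lands earlier by 3 hours 29 minutes.

the first, by 3 hours 29 minutes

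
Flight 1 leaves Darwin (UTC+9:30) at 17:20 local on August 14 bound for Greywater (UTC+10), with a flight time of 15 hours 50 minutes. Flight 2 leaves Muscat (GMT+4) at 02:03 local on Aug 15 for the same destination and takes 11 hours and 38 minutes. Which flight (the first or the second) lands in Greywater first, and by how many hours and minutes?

the first, by 10 hours 1 minute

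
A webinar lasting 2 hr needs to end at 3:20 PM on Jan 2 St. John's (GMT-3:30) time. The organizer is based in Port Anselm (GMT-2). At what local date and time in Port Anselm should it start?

2:50 PM on January 2

Target end time in UTC: 3:20 PM + 3:30 = 6:50 PM on Jan 2.
Subtract 2 hours → start 4:50 PM UTC on Jan 2.
Port Anselm is UTC−2:00: 4:50 PM − 2:00 = 2:50 PM on Jan 2.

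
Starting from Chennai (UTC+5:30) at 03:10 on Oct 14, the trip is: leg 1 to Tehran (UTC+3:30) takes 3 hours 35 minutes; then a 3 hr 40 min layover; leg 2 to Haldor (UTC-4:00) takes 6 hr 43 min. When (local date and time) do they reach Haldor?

Convert departure to UTC: 03:10 − 5:30 = 21:40 UTC on Oct 13.
Add 3 hours 35 minutes leg 1 → 01:15 UTC (Oct 14).
Add 3 hours 40 minutes layover in Tehran → 04:55 UTC.
Add 6 hours 43 minutes leg 2 → 11:38 UTC.
Haldor is UTC−4:00, so local arrival = 11:38 − 4:00 = 07:38 on Oct 14.

07:38 on Oct 14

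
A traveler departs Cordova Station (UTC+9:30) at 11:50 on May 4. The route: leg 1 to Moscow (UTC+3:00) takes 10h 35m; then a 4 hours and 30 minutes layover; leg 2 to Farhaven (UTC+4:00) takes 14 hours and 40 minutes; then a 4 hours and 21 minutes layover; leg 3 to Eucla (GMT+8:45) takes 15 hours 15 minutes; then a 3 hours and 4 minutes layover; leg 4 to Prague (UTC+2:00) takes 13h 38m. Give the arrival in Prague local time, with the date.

22:23 on May 6

Convert departure to UTC: 11:50 − 9:30 = 02:20 UTC on May 4.
Add 10 hours and 35 minutes leg 1 → 12:55 UTC.
Add 4 hours and 30 minutes layover in Moscow → 17:25 UTC.
Add 14 hours 40 minutes leg 2 → 08:05 UTC (May 5).
Add 4 hours and 21 minutes layover in Farhaven → 12:26 UTC.
Add 15 hours 15 minutes leg 3 → 03:41 UTC (May 6).
Add 3 hours 4 minutes layover in Eucla → 06:45 UTC.
Add 13 hours and 38 minutes leg 4 → 20:23 UTC.
Prague is UTC+2:00, so local arrival = 20:23 + 2:00 = 22:23 on May 6.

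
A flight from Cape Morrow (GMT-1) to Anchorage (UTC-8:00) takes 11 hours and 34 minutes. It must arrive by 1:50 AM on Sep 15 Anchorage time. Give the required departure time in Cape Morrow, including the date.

9:16 PM on September 14

Target arrival in UTC: 1:50 AM + 8:00 = 9:50 AM on Sep 15.
Subtract 11 hours 34 minutes → departure 10:16 PM UTC on Sep 14.
Cape Morrow is UTC−1:00: 10:16 PM − 1:00 = 9:16 PM on Sep 14.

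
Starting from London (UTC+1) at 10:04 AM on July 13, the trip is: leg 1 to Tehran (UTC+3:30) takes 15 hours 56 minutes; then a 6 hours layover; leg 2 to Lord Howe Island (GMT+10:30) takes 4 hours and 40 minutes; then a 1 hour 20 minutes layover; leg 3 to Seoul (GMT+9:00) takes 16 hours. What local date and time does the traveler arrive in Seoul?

Convert departure to UTC: 10:04 AM − 1:00 = 9:04 AM UTC on Jul 13.
Add 15 hours and 56 minutes leg 1 → 1:00 AM UTC (Jul 14).
Add 6 hours layover in Tehran → 7:00 AM UTC.
Add 4 hours and 40 minutes leg 2 → 11:40 AM UTC.
Add 1 hour 20 minutes layover in Lord Howe Island → 1:00 PM UTC.
Add 16 hours leg 3 → 5:00 AM UTC (Jul 15).
Seoul is UTC+9:00, so local arrival = 5:00 AM + 9:00 = 2:00 PM on Jul 15.

2:00 PM on July 15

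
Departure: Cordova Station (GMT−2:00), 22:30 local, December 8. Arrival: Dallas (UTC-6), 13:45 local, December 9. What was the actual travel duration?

19 hours 15 minutes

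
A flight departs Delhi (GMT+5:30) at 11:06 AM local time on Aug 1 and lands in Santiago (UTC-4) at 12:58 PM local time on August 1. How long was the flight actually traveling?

11 hours 22 minutes

Santiago is 9:30 behind Delhi.
Clock-face elapsed time (ignoring zones) is 1 hour 52 minutes.
Actual elapsed = 1 hour 52 minutes + 9:30 = 11 hours 22 minutes.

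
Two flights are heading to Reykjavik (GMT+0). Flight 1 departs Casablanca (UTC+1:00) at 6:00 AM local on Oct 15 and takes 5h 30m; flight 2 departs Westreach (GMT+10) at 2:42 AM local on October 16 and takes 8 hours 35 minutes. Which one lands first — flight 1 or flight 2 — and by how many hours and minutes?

Flight 1 in UTC: 6:00 AM − 1:00 = 5:00 AM on Oct 15.
+5 hours 30 minutes → arrive 10:30 AM UTC on Oct 15.
Flight 2 in UTC: 2:42 AM − 10:00 = 4:42 PM on Oct 15.
+8 hours and 35 minutes → arrive 1:17 AM UTC on Oct 16.
Flight 1 lands earlier by 14 hours 47 minutes.

the first, by 14 hours 47 minutes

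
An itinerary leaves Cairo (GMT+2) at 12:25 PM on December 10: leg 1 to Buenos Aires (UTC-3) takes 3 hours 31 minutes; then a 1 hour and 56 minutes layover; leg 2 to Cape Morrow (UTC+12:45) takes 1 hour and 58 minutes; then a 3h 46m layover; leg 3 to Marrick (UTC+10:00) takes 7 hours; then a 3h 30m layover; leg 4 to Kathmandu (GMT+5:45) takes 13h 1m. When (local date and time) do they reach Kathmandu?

2:52 AM on December 12

Convert departure to UTC: 12:25 PM − 2:00 = 10:25 AM UTC on Dec 10.
Add 3 hours and 31 minutes leg 1 → 1:56 PM UTC.
Add 1 hour 56 minutes layover in Buenos Aires → 3:52 PM UTC.
Add 1 hour and 58 minutes leg 2 → 5:50 PM UTC.
Add 3 hours 46 minutes layover in Cape Morrow → 9:36 PM UTC.
Add 7 hours leg 3 → 4:36 AM UTC (Dec 11).
Add 3 hours and 30 minutes layover in Marrick → 8:06 AM UTC.
Add 13 hours 1 minute leg 4 → 9:07 PM UTC.
Kathmandu is UTC+5:45, so local arrival = 9:07 PM + 5:45 = 2:52 AM on Dec 12.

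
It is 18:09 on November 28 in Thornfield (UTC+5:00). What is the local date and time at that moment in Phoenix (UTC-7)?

06:09 on November 28

In UTC: 18:09 − 5:00 = 13:09 on Nov 28.
Phoenix is UTC−7:00: 13:09 − 7:00 = 06:09 on Nov 28.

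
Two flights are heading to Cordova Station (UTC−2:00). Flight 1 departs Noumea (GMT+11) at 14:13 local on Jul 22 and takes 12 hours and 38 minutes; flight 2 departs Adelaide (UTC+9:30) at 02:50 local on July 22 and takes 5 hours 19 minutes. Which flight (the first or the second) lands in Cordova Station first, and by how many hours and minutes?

the second, by 17 hours 12 minutes

Flight 1 in UTC: 14:13 − 11:00 = 03:13 on Jul 22.
+12 hours and 38 minutes → arrive 15:51 UTC on Jul 22.
Flight 2 in UTC: 02:50 − 9:30 = 17:20 on Jul 21.
+5 hours 19 minutes → arrive 22:39 UTC on Jul 21.
Flight 2 lands earlier by 17 hours 12 minutes.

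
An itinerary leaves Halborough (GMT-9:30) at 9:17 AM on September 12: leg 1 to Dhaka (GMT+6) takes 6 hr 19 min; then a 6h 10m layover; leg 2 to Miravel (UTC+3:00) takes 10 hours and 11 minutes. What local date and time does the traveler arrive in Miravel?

Convert departure to UTC: 9:17 AM + 9:30 = 6:47 PM UTC on Sep 12.
Add 6 hours and 19 minutes leg 1 → 1:06 AM UTC (Sep 13).
Add 6 hours and 10 minutes layover in Dhaka → 7:16 AM UTC.
Add 10 hours and 11 minutes leg 2 → 5:27 PM UTC.
Miravel is UTC+3:00, so local arrival = 5:27 PM + 3:00 = 8:27 PM on Sep 13.

8:27 PM on September 13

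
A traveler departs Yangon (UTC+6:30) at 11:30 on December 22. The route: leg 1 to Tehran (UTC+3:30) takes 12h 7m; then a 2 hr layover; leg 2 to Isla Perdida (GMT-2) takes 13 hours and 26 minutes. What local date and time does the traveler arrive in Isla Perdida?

Convert departure to UTC: 11:30 − 6:30 = 05:00 UTC on Dec 22.
Add 12 hours 7 minutes leg 1 → 17:07 UTC.
Add 2 hours layover in Tehran → 19:07 UTC.
Add 13 hours 26 minutes leg 2 → 08:33 UTC (Dec 23).
Isla Perdida is UTC−2:00, so local arrival = 08:33 − 2:00 = 06:33 on Dec 23.

06:33 on December 23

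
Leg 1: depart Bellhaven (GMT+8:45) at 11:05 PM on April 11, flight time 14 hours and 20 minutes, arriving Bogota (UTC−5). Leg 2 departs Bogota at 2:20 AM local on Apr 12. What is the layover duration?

2 hours 40 minutes

Convert departure to UTC: 11:05 PM − 8:45 = 2:20 PM UTC on Apr 11.
Add 14 hours and 20 minutes flight time → 4:40 AM UTC (Apr 12).
Bogota is UTC−5:00, so local arrival = 4:40 AM − 5:00 = 11:40 PM on Apr 11.
Layover = 2:20 AM − 11:40 PM (+1 day) = 2 hours 40 minutes.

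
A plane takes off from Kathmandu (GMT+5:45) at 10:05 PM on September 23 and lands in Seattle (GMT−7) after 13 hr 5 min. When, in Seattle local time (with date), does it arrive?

Seattle is 12:45 behind Kathmandu.
After 13 hours 5 minutes it is 11:10 AM (Sep 24) in Kathmandu.
Shift by the zone difference: 11:10 AM − 12:45 = 10:25 PM on Sep 23 in Seattle.

10:25 PM on September 23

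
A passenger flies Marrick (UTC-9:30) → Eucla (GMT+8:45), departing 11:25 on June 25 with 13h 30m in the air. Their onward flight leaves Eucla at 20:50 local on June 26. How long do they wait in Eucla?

1 hour 40 minutes

Convert departure to UTC: 11:25 + 9:30 = 20:55 UTC on Jun 25.
Add 13 hours and 30 minutes flight time → 10:25 UTC (Jun 26).
Eucla is UTC+8:45, so local arrival = 10:25 + 8:45 = 19:10 on Jun 26.
Layover = 20:50 − 19:10 = 1 hour 40 minutes.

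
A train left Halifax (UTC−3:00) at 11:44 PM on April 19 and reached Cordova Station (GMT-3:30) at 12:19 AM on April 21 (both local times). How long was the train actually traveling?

25 hours 5 minutes

Departure in UTC: 11:44 PM + 3:00 = 2:44 AM on Apr 20.
Arrival in UTC: 12:19 AM + 3:30 = 3:49 AM on Apr 21.
Elapsed = 3:49 AM − 2:44 AM (+1 day) = 25 hours 5 minutes.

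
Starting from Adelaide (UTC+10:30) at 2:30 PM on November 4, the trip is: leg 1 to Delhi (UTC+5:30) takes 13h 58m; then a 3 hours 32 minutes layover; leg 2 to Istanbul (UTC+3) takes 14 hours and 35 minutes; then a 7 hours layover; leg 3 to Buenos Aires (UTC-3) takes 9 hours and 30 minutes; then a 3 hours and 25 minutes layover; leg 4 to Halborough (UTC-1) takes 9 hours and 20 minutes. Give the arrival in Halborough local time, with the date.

Convert departure to UTC: 2:30 PM − 10:30 = 4:00 AM UTC on Nov 4.
Add 13 hours 58 minutes leg 1 → 5:58 PM UTC.
Add 3 hours 32 minutes layover in Delhi → 9:30 PM UTC.
Add 14 hours and 35 minutes leg 2 → 12:05 PM UTC (Nov 5).
Add 7 hours layover in Istanbul → 7:05 PM UTC.
Add 9 hours and 30 minutes leg 3 → 4:35 AM UTC (Nov 6).
Add 3 hours 25 minutes layover in Buenos Aires → 8:00 AM UTC.
Add 9 hours 20 minutes leg 4 → 5:20 PM UTC.
Halborough is UTC−1:00, so local arrival = 5:20 PM − 1:00 = 4:20 PM on Nov 6.

4:20 PM on November 6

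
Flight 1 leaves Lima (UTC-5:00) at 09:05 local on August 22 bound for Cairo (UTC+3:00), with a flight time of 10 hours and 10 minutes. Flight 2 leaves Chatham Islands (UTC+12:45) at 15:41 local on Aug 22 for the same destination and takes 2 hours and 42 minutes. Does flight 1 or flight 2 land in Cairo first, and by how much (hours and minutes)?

Flight 1 in UTC: 09:05 + 5:00 = 14:05 on Aug 22.
+10 hours 10 minutes → arrive 00:15 UTC on Aug 23.
Flight 2 in UTC: 15:41 − 12:45 = 02:56 on Aug 22.
+2 hours and 42 minutes → arrive 05:38 UTC on Aug 22.
Flight 2 lands earlier by 18 hours 37 minutes.

the second, by 18 hours 37 minutes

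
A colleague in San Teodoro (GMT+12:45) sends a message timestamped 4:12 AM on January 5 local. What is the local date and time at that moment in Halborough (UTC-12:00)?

In UTC: 4:12 AM − 12:45 = 3:27 PM on Jan 4.
Halborough is UTC−12:00: 3:27 PM − 12:00 = 3:27 AM on Jan 4.

3:27 AM on Jan 4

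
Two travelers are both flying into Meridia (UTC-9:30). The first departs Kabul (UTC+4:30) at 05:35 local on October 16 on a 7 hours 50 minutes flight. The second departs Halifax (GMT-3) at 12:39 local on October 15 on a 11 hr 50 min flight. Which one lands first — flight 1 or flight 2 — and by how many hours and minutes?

the second, by 5 hours 26 minutes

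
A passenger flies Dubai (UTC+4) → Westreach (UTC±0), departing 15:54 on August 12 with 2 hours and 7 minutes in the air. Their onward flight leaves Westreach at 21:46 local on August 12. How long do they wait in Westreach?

7 hours 45 minutes

Convert departure to UTC: 15:54 − 4:00 = 11:54 UTC on Aug 12.
Add 2 hours 7 minutes flight time → 14:01 UTC.
Westreach is UTC+0, so local arrival is the same: 14:01 on Aug 12.
Layover = 21:46 − 14:01 = 7 hours 45 minutes.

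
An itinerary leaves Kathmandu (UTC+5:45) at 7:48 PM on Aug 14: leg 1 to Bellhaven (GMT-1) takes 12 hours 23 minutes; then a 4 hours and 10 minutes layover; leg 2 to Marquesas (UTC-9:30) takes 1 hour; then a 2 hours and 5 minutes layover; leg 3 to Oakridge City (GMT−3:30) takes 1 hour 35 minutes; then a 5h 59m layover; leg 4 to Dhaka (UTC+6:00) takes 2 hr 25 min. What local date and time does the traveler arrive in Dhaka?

1:40 AM on Aug 16

Convert departure to UTC: 7:48 PM − 5:45 = 2:03 PM UTC on Aug 14.
Add 12 hours 23 minutes leg 1 → 2:26 AM UTC (Aug 15).
Add 4 hours 10 minutes layover in Bellhaven → 6:36 AM UTC.
Add 1 hour leg 2 → 7:36 AM UTC.
Add 2 hours 5 minutes layover in Marquesas → 9:41 AM UTC.
Add 1 hour and 35 minutes leg 3 → 11:16 AM UTC.
Add 5 hours and 59 minutes layover in Oakridge City → 5:15 PM UTC.
Add 2 hours and 25 minutes leg 4 → 7:40 PM UTC.
Dhaka is UTC+6:00, so local arrival = 7:40 PM + 6:00 = 1:40 AM on Aug 16.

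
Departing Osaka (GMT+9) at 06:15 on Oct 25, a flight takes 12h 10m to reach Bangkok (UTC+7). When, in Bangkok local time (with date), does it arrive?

16:25 on Oct 25

Convert departure to UTC: 06:15 − 9:00 = 21:15 UTC on Oct 24.
Add 12 hours and 10 minutes travel time → 09:25 UTC (Oct 25).
Bangkok is UTC+7:00, so local arrival = 09:25 + 7:00 = 16:25 on Oct 25.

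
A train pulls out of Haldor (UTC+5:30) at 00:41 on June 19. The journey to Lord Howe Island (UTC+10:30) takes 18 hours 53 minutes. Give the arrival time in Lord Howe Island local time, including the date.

00:34 on June 20

Convert departure to UTC: 00:41 − 5:30 = 19:11 UTC on Jun 18.
Add 18 hours and 53 minutes travel time → 14:04 UTC (Jun 19).
Lord Howe Island is UTC+10:30, so local arrival = 14:04 + 10:30 = 00:34 on Jun 20.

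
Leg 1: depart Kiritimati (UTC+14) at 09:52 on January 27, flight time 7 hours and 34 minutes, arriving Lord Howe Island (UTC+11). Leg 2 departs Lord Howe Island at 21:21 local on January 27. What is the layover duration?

6 hours 55 minutes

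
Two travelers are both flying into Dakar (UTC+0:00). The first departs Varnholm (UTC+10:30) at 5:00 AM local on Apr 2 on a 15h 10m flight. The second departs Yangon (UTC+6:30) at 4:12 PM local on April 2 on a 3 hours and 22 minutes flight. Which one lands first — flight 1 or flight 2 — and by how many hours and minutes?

Flight 1 in UTC: 5:00 AM − 10:30 = 6:30 PM on Apr 1.
+15 hours and 10 minutes → arrive 9:40 AM UTC on Apr 2.
Flight 2 in UTC: 4:12 PM − 6:30 = 9:42 AM on Apr 2.
+3 hours and 22 minutes → arrive 1:04 PM UTC on Apr 2.
Flight 1 lands earlier by 3 hours 24 minutes.

the first, by 3 hours 24 minutes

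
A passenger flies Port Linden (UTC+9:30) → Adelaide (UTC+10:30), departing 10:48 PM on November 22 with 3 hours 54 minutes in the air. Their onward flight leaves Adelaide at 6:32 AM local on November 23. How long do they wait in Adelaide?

2 hours 50 minutes

Convert departure to UTC: 10:48 PM − 9:30 = 1:18 PM UTC on Nov 22.
Add 3 hours and 54 minutes flight time → 5:12 PM UTC.
Adelaide is UTC+10:30, so local arrival = 5:12 PM + 10:30 = 3:42 AM on Nov 23.
Layover = 6:32 AM − 3:42 AM = 2 hours 50 minutes.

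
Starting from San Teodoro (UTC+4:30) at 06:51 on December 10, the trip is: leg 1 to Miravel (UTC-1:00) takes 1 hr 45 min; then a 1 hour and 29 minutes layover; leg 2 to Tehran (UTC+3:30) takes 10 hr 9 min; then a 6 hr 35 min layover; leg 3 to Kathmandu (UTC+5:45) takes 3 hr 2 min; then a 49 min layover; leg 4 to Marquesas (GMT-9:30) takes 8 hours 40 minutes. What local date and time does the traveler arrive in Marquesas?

01:20 on December 11

Convert departure to UTC: 06:51 − 4:30 = 02:21 UTC on Dec 10.
Add 1 hour 45 minutes leg 1 → 04:06 UTC.
Add 1 hour 29 minutes layover in Miravel → 05:35 UTC.
Add 10 hours 9 minutes leg 2 → 15:44 UTC.
Add 6 hours and 35 minutes layover in Tehran → 22:19 UTC.
Add 3 hours and 2 minutes leg 3 → 01:21 UTC (Dec 11).
Add 49 minutes layover in Kathmandu → 02:10 UTC.
Add 8 hours 40 minutes leg 4 → 10:50 UTC.
Marquesas is UTC−9:30, so local arrival = 10:50 − 9:30 = 01:20 on Dec 11.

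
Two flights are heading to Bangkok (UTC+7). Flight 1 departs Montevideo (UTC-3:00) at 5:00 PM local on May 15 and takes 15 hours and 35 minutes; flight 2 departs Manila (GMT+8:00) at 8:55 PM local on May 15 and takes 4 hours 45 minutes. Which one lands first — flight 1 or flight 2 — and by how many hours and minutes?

Flight 1 in UTC: 5:00 PM + 3:00 = 8:00 PM on May 15.
+15 hours 35 minutes → arrive 11:35 AM UTC on May 16.
Flight 2 in UTC: 8:55 PM − 8:00 = 12:55 PM on May 15.
+4 hours and 45 minutes → arrive 5:40 PM UTC on May 15.
Flight 2 lands earlier by 17 hours 55 minutes.

the second, by 17 hours 55 minutes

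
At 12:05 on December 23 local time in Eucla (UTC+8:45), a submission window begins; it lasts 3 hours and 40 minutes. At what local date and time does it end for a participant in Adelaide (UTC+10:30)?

17:30 on December 23

Adelaide is 1:45 ahead of Eucla.
After 3 hours and 40 minutes it is 15:45 in Eucla.
Shift by the zone difference: 15:45 + 1:45 = 17:30 on Dec 23 in Adelaide.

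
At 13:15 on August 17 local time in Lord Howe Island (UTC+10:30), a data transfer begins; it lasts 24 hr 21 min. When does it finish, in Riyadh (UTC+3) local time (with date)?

Riyadh is 7:30 behind Lord Howe Island.
After 24 hours 21 minutes it is 13:36 (Aug 18) in Lord Howe Island.
Shift by the zone difference: 13:36 − 7:30 = 06:06 on Aug 18 in Riyadh.

06:06 on August 18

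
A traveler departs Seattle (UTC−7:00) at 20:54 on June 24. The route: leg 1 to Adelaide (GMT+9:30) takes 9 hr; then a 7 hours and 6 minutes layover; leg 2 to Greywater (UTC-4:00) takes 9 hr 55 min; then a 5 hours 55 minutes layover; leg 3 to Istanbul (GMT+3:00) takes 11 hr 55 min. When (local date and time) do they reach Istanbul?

Convert departure to UTC: 20:54 + 7:00 = 03:54 UTC on Jun 25.
Add 9 hours leg 1 → 12:54 UTC.
Add 7 hours 6 minutes layover in Adelaide → 20:00 UTC.
Add 9 hours and 55 minutes leg 2 → 05:55 UTC (Jun 26).
Add 5 hours and 55 minutes layover in Greywater → 11:50 UTC.
Add 11 hours and 55 minutes leg 3 → 23:45 UTC.
Istanbul is UTC+3:00, so local arrival = 23:45 + 3:00 = 02:45 on Jun 27.

02:45 on June 27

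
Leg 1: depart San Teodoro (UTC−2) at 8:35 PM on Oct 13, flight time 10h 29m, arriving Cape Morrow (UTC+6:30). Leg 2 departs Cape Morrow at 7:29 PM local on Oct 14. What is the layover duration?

Convert departure to UTC: 8:35 PM + 2:00 = 10:35 PM UTC on Oct 13.
Add 10 hours and 29 minutes flight time → 9:04 AM UTC (Oct 14).
Cape Morrow is UTC+6:30, so local arrival = 9:04 AM + 6:30 = 3:34 PM on Oct 14.
Layover = 7:29 PM − 3:34 PM = 3 hours 55 minutes.

3 hours 55 minutes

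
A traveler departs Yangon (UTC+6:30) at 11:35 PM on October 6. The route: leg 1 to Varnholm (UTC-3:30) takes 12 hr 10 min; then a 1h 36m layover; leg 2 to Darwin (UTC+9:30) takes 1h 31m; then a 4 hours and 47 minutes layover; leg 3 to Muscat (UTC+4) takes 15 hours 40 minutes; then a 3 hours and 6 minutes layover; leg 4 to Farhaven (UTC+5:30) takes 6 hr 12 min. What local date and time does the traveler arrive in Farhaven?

7:37 PM on October 8

Convert departure to UTC: 11:35 PM − 6:30 = 5:05 PM UTC on Oct 6.
Add 12 hours and 10 minutes leg 1 → 5:15 AM UTC (Oct 7).
Add 1 hour and 36 minutes layover in Varnholm → 6:51 AM UTC.
Add 1 hour and 31 minutes leg 2 → 8:22 AM UTC.
Add 4 hours 47 minutes layover in Darwin → 1:09 PM UTC.
Add 15 hours and 40 minutes leg 3 → 4:49 AM UTC (Oct 8).
Add 3 hours 6 minutes layover in Muscat → 7:55 AM UTC.
Add 6 hours and 12 minutes leg 4 → 2:07 PM UTC.
Farhaven is UTC+5:30, so local arrival = 2:07 PM + 5:30 = 7:37 PM on Oct 8.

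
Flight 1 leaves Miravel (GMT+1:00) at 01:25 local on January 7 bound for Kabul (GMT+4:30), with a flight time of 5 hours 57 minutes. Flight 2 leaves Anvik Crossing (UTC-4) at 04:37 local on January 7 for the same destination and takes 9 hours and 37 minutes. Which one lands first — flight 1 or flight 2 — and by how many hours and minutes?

Flight 1 in UTC: 01:25 − 1:00 = 00:25 on Jan 7.
+5 hours 57 minutes → arrive 06:22 UTC on Jan 7.
Flight 2 in UTC: 04:37 + 4:00 = 08:37 on Jan 7.
+9 hours 37 minutes → arrive 18:14 UTC on Jan 7.
Flight 1 lands earlier by 11 hours 52 minutes.

the first, by 11 hours 52 minutes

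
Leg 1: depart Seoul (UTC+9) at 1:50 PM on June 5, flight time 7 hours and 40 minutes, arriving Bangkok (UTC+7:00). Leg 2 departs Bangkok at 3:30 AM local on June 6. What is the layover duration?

8 hours

Convert departure to UTC: 1:50 PM − 9:00 = 4:50 AM UTC on Jun 5.
Add 7 hours and 40 minutes flight time → 12:30 PM UTC.
Bangkok is UTC+7:00, so local arrival = 12:30 PM + 7:00 = 7:30 PM on Jun 5.
Layover = 3:30 AM − 7:30 PM (+1 day) = 8 hours.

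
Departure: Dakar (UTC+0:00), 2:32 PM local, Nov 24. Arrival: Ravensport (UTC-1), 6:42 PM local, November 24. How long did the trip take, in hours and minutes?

Departure is already UTC: 2:32 PM on Nov 24.
Arrival in UTC: 6:42 PM + 1:00 = 7:42 PM on Nov 24.
Elapsed = 7:42 PM − 2:32 PM = 5 hours 10 minutes.

5 hours 10 minutes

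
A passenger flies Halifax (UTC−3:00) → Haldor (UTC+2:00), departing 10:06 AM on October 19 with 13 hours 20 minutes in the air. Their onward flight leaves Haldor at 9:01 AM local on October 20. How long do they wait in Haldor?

4 hours 35 minutes

Convert departure to UTC: 10:06 AM + 3:00 = 1:06 PM UTC on Oct 19.
Add 13 hours 20 minutes flight time → 2:26 AM UTC (Oct 20).
Haldor is UTC+2:00, so local arrival = 2:26 AM + 2:00 = 4:26 AM on Oct 20.
Layover = 9:01 AM − 4:26 AM = 4 hours 35 minutes.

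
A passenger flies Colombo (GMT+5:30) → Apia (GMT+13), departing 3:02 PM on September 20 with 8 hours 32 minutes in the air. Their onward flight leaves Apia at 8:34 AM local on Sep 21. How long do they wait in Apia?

Convert departure to UTC: 3:02 PM − 5:30 = 9:32 AM UTC on Sep 20.
Add 8 hours and 32 minutes flight time → 6:04 PM UTC.
Apia is UTC+13:00, so local arrival = 6:04 PM + 13:00 = 7:04 AM on Sep 21.
Layover = 8:34 AM − 7:04 AM = 1 hour 30 minutes.

1 hour 30 minutes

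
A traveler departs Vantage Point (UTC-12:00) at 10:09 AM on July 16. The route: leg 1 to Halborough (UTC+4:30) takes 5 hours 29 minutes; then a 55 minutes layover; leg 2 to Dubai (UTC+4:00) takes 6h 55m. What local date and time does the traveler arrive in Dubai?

3:28 PM on July 17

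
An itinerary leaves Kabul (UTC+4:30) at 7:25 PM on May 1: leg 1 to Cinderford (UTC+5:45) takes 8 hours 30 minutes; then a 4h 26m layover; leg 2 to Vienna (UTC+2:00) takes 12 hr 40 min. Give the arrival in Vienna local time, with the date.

6:31 PM on May 2

Convert departure to UTC: 7:25 PM − 4:30 = 2:55 PM UTC on May 1.
Add 8 hours and 30 minutes leg 1 → 11:25 PM UTC.
Add 4 hours 26 minutes layover in Cinderford → 3:51 AM UTC (May 2).
Add 12 hours and 40 minutes leg 2 → 4:31 PM UTC.
Vienna is UTC+2:00, so local arrival = 4:31 PM + 2:00 = 6:31 PM on May 2.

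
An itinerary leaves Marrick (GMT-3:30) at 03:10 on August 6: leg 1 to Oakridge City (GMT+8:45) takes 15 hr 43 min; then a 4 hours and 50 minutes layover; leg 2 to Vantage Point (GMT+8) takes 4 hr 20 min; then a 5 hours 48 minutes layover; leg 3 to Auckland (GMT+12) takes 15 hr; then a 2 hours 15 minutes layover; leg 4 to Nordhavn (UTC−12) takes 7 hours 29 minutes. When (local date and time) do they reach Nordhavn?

02:05 on August 8

Convert departure to UTC: 03:10 + 3:30 = 06:40 UTC on Aug 6.
Add 15 hours and 43 minutes leg 1 → 22:23 UTC.
Add 4 hours and 50 minutes layover in Oakridge City → 03:13 UTC (Aug 7).
Add 4 hours and 20 minutes leg 2 → 07:33 UTC.
Add 5 hours 48 minutes layover in Vantage Point → 13:21 UTC.
Add 15 hours leg 3 → 04:21 UTC (Aug 8).
Add 2 hours 15 minutes layover in Auckland → 06:36 UTC.
Add 7 hours 29 minutes leg 4 → 14:05 UTC.
Nordhavn is UTC−12:00, so local arrival = 14:05 − 12:00 = 02:05 on Aug 8.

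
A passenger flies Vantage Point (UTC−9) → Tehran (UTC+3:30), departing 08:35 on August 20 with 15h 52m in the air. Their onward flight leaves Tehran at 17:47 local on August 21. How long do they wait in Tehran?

4 hours 50 minutes

Convert departure to UTC: 08:35 + 9:00 = 17:35 UTC on Aug 20.
Add 15 hours and 52 minutes flight time → 09:27 UTC (Aug 21).
Tehran is UTC+3:30, so local arrival = 09:27 + 3:30 = 12:57 on Aug 21.
Layover = 17:47 − 12:57 = 4 hours 50 minutes.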